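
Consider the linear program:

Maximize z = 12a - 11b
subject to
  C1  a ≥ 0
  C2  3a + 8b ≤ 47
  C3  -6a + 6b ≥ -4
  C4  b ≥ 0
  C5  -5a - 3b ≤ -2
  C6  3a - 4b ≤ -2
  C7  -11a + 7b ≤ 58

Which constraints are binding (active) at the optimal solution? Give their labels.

Vertices and z = 12a - 11b:
  (0, 47/8) → z = -517/8
  (0, 2/3) → z = -22/3
  (157/33, 45/11) → z = 133/11
  (14/3, 4) → z = 12
  (2/29, 16/29) → z = -152/29

The maximum is at (157/33, 45/11). Substituting into each constraint, equality holds for C2 and C3; the remaining constraints have slack.

C2 and C3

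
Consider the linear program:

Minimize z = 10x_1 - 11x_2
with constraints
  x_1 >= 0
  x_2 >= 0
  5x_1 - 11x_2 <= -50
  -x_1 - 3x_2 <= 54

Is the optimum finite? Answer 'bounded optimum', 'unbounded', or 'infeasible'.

unbounded

From the feasible point (0, 50/11), moving in the direction (0, 1) keeps every constraint satisfied while z decreases without bound.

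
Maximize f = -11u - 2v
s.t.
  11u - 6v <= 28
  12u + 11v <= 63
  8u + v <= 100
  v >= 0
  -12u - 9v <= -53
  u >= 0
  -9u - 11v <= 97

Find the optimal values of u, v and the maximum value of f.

u = 2/3, v = 5, maximum f = -52/3

Vertices and f = -11u - 2v:
  (686/193, 357/193) → f = -8260/193
  (10/3, 13/9) → f = -356/9
  (2/3, 5) → f = -52/3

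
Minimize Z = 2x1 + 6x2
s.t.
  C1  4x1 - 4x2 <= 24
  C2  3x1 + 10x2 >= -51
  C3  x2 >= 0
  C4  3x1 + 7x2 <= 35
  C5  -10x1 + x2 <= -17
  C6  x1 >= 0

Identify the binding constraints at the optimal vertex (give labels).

Vertices and Z = 2x1 + 6x2:
  (6, 0) → Z = 12
  (77/10, 17/10) → Z = 128/5
  (17/10, 0) → Z = 17/5
  (154/73, 299/73) → Z = 2102/73

The minimum is at (17/10, 0). Substituting into each constraint, equality holds for C3 and C5; the remaining constraints have slack.

C3 and C5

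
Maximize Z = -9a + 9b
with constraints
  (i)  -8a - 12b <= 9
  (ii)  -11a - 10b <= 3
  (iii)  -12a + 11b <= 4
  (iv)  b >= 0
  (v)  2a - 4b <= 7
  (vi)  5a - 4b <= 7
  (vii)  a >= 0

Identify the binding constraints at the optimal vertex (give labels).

(iii) and (vi)

Vertices and Z = -9a + 9b:
  (93/7, 104/7) → Z = 99/7
  (0, 4/11) → Z = 36/11
  (7/5, 0) → Z = -63/5
  (0, 0) → Z = 0

The maximum is at (93/7, 104/7). Substituting into each constraint, equality holds for (iii) and (vi); the remaining constraints have slack.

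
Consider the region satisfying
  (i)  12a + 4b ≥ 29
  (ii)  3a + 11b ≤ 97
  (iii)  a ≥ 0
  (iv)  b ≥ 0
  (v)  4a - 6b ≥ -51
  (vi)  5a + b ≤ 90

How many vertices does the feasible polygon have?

6

Intersecting each pair of boundary lines and keeping only the points that satisfy every inequality leaves:
  (0, 29/4)
  (29/12, 0)
  (21/62, 541/62)
  (893/52, 215/52)
  (0, 17/2)
  (18, 0)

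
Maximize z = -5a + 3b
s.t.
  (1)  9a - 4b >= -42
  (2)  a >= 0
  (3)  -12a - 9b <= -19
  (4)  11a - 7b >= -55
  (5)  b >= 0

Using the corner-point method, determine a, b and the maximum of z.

The feasible region is unbounded (it extends along (1, 0), (7, 11)), but z strictly decreases along every unbounded feasible direction, so there is no improving ray and the maximum is attained at a vertex.

At the optimal vertex, a = 0 and 11a - 7b = -55.
Solving simultaneously gives a = 0, b = 55/7.

a = 0, b = 55/7, maximum z = 165/7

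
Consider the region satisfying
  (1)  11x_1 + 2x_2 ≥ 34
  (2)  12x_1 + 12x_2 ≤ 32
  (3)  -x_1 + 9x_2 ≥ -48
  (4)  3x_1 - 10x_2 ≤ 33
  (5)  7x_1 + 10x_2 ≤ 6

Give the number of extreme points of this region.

3

The feasible vertices (each the meet of two boundaries and inside every other half-plane) are:
  (7/2, -9/4)
  (41/12, -43/24)
  (39/10, -213/100)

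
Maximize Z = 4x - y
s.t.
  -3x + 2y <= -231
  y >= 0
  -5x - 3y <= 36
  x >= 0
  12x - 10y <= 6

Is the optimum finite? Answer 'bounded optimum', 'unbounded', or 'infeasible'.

unbounded

From the feasible point (383, 459), moving in the direction (2, 3) keeps every constraint satisfied while Z increases without bound.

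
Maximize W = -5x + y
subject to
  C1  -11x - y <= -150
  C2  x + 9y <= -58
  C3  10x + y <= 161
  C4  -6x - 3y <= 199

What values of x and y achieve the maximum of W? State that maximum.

Corner points and W = -5x + y:
  (704/49, -394/49) → W = -3914/49
  (649/27, -3089/27) → W = -6334/27
  (1507/89, -741/89) → W = -8276/89
  (341/12, -739/6) → W = -1061/4

x = 704/49, y = -394/49, maximum W = -3914/49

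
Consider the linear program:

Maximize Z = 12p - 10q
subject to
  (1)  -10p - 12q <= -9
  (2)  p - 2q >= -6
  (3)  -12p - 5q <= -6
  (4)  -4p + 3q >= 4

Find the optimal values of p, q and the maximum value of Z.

Extreme points and Z = 12p - 10q:
  (-18/29, 78/29) → Z = -996/29
  (2, 4) → Z = -16
  (-1/28, 9/7) → Z = -93/7

The optimum lies where -12p - 5q = -6 and -4p + 3q = 4.
Solving simultaneously gives p = -1/28, q = 9/7.

p = -1/28, q = 9/7, maximum Z = -93/7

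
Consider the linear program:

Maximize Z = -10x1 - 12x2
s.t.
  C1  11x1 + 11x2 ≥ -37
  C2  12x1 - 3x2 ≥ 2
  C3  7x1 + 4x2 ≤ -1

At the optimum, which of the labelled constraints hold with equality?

C1 and C3

Extreme points and Z = -10x1 - 12x2:
  (-89/165, -466/165) → Z = 6482/165
  (137/33, -248/33) → Z = 146/3
  (5/69, -26/69) → Z = 262/69

The maximum is at (137/33, -248/33). Substituting into each constraint, equality holds for C1 and C3; the remaining constraints have slack.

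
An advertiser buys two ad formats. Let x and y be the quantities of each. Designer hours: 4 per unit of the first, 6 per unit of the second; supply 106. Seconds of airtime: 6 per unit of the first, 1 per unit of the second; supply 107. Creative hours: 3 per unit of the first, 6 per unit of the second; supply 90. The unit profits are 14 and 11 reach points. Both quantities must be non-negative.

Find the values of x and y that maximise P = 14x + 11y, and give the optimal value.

x = 67/4, y = 13/2, maximum P = 306

Corner points and P = 14x + 11y:
  (0, 0) → P = 0
  (0, 15) → P = 165
  (107/6, 0) → P = 749/3
  (67/4, 13/2) → P = 306
  (16, 7) → P = 301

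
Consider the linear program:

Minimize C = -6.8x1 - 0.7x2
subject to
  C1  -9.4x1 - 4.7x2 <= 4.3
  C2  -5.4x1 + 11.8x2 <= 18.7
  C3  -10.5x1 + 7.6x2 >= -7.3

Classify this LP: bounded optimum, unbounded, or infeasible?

bounded optimum

Vertices and C = -6.8x1 - 0.7x2:
  (-13863/13630, 7628/6815) → C = 208973/34075
  (163/12079, -11377/12079) → C = 13711/24158
  (11413/4143, 7859/2762) → C = -1717207/82860
The feasible region has finitely many vertices and no improving ray; the minimum is -1717207/82860 at (11413/4143, 7859/2762).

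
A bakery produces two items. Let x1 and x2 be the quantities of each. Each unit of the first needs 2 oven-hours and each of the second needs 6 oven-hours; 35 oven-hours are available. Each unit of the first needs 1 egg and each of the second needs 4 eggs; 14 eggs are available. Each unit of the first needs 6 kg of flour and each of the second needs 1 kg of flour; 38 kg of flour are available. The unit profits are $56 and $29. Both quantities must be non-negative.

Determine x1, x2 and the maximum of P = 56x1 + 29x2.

Extreme points and P = 56x1 + 29x2:
  (0, 0) → P = 0
  (0, 7/2) → P = 203/2
  (19/3, 0) → P = 1064/3
  (6, 2) → P = 394

The binding constraints are x1 + 4x2 = 14 and 6x1 + x2 = 38.
Solving simultaneously gives x1 = 6, x2 = 2.

x1 = 6, x2 = 2, maximum P = 394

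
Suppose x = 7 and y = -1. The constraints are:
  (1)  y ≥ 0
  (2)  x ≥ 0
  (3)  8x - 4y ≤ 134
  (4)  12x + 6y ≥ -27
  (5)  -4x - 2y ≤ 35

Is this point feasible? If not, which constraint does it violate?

Constraint (1): y = -1, which is not ≥ 0. All other constraints are satisfied.

not feasible — violates (1)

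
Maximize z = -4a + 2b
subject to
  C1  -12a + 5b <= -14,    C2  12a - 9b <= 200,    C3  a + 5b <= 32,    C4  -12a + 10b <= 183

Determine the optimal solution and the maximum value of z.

a = 46/13, b = 74/13, maximum z = -36/13

Vertices and z = -4a + 2b:
  (-437/24, -93/2) → z = -121/6
  (46/13, 74/13) → z = -36/13
  (56/3, 8/3) → z = -208/3

At the optimal vertex, -12a + 5b = -14 and a + 5b = 32.
Solving simultaneously gives a = 46/13, b = 74/13.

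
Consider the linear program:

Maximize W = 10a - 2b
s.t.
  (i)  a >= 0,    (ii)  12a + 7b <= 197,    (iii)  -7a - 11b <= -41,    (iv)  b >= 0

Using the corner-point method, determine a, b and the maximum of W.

Extreme points and W = 10a - 2b:
  (0, 197/7) → W = -394/7
  (0, 41/11) → W = -82/11
  (197/12, 0) → W = 985/6
  (41/7, 0) → W = 410/7

a = 197/12, b = 0, maximum W = 985/6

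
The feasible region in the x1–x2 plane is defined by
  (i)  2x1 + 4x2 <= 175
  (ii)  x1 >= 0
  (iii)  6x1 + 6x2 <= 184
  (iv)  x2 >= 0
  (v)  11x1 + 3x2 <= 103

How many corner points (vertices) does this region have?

The feasible vertices (each the meet of two boundaries and inside every other half-plane) are:
  (0, 92/3)
  (0, 0)
  (11/8, 703/24)
  (103/11, 0)

4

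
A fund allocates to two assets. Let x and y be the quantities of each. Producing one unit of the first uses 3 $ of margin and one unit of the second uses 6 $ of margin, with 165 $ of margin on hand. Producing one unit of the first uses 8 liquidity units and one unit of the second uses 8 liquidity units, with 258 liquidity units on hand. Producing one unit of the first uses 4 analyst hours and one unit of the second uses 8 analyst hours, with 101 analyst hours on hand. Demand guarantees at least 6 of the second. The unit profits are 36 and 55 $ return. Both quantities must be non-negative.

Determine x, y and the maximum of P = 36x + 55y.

Feasible corners and P = 36x + 55y:
  (0, 101/8) → P = 5555/8
  (0, 6) → P = 330
  (53/4, 6) → P = 807

x = 53/4, y = 6, maximum P = 807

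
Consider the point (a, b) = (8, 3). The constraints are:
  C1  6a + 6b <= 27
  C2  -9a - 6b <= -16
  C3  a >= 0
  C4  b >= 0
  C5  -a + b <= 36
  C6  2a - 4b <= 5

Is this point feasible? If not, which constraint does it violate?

Constraint C1: 6a + 6b = 66, which is not ≤ 27. All other constraints are satisfied.

not feasible — violates C1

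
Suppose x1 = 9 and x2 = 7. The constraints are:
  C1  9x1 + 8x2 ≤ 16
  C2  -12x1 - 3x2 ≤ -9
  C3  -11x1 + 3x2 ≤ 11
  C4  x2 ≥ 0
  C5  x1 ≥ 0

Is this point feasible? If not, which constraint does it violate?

Constraint C1: 9x1 + 8x2 = 137, which is not ≤ 16. All other constraints are satisfied.

not feasible — violates C1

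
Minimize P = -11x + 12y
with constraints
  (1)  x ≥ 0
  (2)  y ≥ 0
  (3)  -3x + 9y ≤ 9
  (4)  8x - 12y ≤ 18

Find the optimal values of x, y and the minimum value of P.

x = 15/2, y = 7/2, minimum P = -81/2

Extreme points and P = -11x + 12y:
  (0, 0) → P = 0
  (0, 1) → P = 12
  (9/4, 0) → P = -99/4
  (15/2, 7/2) → P = -81/2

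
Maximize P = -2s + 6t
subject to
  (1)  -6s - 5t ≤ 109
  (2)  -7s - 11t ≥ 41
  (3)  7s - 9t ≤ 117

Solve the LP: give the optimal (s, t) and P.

s = -994/31, t = 517/31, maximum P = 5090/31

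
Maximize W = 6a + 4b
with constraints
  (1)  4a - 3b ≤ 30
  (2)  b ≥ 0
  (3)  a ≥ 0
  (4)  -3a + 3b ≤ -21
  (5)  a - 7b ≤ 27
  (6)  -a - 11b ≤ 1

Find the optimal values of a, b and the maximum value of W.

Vertices and W = 6a + 4b:
  (15/2, 0) → W = 45
  (9, 2) → W = 62
  (7, 0) → W = 42

At the optimal vertex, 4a - 3b = 30 and -3a + 3b = -21.
Solving simultaneously gives a = 9, b = 2.

a = 9, b = 2, maximum W = 62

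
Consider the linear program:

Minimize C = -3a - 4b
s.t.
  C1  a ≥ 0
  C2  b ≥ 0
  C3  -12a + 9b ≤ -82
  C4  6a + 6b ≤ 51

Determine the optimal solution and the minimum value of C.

Extreme points and C = -3a - 4b:
  (41/6, 0) → C = -41/2
  (17/2, 0) → C = -51/2
  (317/42, 20/21) → C = -1111/42

The optimum lies where -12a + 9b = -82 and 6a + 6b = 51.
Solving simultaneously gives a = 317/42, b = 20/21.

a = 317/42, b = 20/21, minimum C = -1111/42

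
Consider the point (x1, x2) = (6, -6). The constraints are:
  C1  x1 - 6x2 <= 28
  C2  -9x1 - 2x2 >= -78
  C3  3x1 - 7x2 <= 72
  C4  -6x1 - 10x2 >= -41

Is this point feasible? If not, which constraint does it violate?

not feasible — violates C1

Constraint C1: x1 - 6x2 = 42, which is not ≤ 28. All other constraints are satisfied.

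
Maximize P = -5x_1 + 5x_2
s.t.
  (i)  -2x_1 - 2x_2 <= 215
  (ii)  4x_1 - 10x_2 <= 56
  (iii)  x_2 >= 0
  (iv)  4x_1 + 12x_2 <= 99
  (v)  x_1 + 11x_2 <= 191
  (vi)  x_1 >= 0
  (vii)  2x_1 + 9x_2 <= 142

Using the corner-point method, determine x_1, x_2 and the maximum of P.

x_1 = 0, x_2 = 33/4, maximum P = 165/4

Corner points and P = -5x_1 + 5x_2:
  (14, 0) → P = -70
  (831/44, 43/22) → P = -3725/44
  (0, 0) → P = 0
  (0, 33/4) → P = 165/4

The binding constraints are 4x_1 + 12x_2 = 99 and x_1 = 0.
Solving simultaneously gives x_1 = 0, x_2 = 33/4.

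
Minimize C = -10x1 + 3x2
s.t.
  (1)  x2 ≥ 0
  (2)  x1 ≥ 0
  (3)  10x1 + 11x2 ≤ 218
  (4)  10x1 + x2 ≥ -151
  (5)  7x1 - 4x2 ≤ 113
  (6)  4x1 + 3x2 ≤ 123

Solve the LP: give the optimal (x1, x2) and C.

Vertices and C = -10x1 + 3x2:
  (0, 0) → C = 0
  (113/7, 0) → C = -1130/7
  (0, 218/11) → C = 654/11
  (235/13, 44/13) → C = -2218/13

x1 = 235/13, x2 = 44/13, minimum C = -2218/13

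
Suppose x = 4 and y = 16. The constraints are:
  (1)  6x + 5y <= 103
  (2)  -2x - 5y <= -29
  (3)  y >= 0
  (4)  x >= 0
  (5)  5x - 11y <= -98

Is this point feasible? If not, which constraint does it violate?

not feasible — violates (1)

Constraint (1): 6x + 5y = 104, which is not ≤ 103. All other constraints are satisfied.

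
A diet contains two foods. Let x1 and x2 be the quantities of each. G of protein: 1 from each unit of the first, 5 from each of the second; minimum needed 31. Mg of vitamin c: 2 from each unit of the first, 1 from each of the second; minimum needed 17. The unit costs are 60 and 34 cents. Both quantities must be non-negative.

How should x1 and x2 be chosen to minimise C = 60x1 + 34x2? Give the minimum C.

x1 = 6, x2 = 5, minimum C = 530

Corner points and C = 60x1 + 34x2:
  (0, 17) → C = 578
  (31, 0) → C = 1860
  (6, 5) → C = 530
The feasible region is unbounded (it extends along (0, 1), (1, 0)), but C strictly increases along every unbounded feasible direction, so there is no improving ray and the minimum is attained at a vertex.

The optimum lies where x1 + 5x2 = 31 and 2x1 + x2 = 17.
Solving simultaneously gives x1 = 6, x2 = 5.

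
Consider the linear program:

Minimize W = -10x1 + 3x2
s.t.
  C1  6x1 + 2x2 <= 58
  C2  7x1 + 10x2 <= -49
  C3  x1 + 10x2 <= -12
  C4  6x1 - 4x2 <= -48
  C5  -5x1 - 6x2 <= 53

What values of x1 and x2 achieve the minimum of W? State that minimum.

x1 = -33/4, x2 = -3/8, minimum W = 651/8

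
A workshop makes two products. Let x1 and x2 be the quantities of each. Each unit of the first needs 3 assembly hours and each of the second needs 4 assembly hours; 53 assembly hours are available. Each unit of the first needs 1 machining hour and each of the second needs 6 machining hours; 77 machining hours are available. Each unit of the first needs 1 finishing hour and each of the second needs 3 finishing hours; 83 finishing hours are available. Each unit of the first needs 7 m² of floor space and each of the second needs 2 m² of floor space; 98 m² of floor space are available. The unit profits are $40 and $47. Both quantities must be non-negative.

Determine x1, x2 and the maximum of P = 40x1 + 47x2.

Corner points and P = 40x1 + 47x2:
  (0, 0) → P = 0
  (0, 77/6) → P = 3619/6
  (14, 0) → P = 560
  (5/7, 89/7) → P = 4383/7
  (13, 7/2) → P = 1369/2

The optimum lies where 3x1 + 4x2 = 53 and 7x1 + 2x2 = 98.
Solving simultaneously gives x1 = 13, x2 = 7/2.

x1 = 13, x2 = 7/2, maximum P = 1369/2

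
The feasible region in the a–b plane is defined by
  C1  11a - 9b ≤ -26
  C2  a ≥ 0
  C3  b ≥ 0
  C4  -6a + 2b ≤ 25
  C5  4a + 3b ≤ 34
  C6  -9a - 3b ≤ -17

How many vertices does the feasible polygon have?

The feasible vertices (each the meet of two boundaries and inside every other half-plane) are:
  (76/23, 478/69)
  (25/38, 421/114)
  (0, 34/3)
  (0, 17/3)

4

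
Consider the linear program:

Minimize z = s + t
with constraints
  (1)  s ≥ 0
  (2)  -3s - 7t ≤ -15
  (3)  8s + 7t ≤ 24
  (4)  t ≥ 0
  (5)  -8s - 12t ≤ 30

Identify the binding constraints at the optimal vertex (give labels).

(1) and (2)

Vertices and z = s + t:
  (0, 15/7) → z = 15/7
  (0, 24/7) → z = 24/7
  (9/5, 48/35) → z = 111/35

The minimum is at (0, 15/7). Substituting into each constraint, equality holds for (1) and (2); the remaining constraints have slack.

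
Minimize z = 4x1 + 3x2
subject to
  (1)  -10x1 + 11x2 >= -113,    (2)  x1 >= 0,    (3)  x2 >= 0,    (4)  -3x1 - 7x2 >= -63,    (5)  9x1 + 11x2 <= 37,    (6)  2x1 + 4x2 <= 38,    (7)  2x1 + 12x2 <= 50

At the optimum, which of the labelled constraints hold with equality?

(2) and (3)

Extreme points and z = 4x1 + 3x2:
  (0, 0) → z = 0
  (0, 37/11) → z = 111/11
  (37/9, 0) → z = 148/9

The minimum is at (0, 0). Substituting into each constraint, equality holds for (2) and (3); the remaining constraints have slack.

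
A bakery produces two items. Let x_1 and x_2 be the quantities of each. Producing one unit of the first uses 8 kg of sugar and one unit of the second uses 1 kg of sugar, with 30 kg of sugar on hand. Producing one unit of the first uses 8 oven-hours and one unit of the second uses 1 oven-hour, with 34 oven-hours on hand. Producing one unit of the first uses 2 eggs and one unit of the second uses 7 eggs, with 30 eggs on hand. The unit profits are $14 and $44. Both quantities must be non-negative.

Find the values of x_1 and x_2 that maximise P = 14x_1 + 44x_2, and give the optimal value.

x_1 = 10/3, x_2 = 10/3, maximum P = 580/3

Corner points and P = 14x_1 + 44x_2:
  (0, 0) → P = 0
  (0, 30/7) → P = 1320/7
  (15/4, 0) → P = 105/2
  (10/3, 10/3) → P = 580/3

The optimum lies where 8x_1 + x_2 = 30 and 2x_1 + 7x_2 = 30.
Solving simultaneously gives x_1 = 10/3, x_2 = 10/3.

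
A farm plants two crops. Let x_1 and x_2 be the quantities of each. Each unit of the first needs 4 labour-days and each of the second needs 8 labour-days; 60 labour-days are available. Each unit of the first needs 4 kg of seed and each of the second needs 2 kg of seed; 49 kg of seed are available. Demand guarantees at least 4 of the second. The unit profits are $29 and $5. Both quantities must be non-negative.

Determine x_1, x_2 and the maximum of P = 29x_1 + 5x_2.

x_1 = 7, x_2 = 4, maximum P = 223

Feasible corners and P = 29x_1 + 5x_2:
  (0, 15/2) → P = 75/2
  (0, 4) → P = 20
  (7, 4) → P = 223

The optimum lies where 4x_1 + 8x_2 = 60 and x_2 = 4.
Solving simultaneously gives x_1 = 7, x_2 = 4.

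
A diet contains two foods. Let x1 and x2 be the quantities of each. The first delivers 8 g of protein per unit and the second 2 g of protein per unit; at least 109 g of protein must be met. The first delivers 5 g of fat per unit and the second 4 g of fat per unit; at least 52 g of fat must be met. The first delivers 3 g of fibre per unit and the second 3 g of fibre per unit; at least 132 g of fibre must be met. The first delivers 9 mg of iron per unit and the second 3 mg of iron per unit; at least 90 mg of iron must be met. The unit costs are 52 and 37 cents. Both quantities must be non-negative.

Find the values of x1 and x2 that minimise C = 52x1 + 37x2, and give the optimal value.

x1 = 7/2, x2 = 81/2, minimum C = 3361/2

Feasible corners and C = 52x1 + 37x2:
  (0, 109/2) → C = 4033/2
  (44, 0) → C = 2288
  (7/2, 81/2) → C = 3361/2
The feasible region is unbounded (it extends along (0, 1), (1, 0)), but C strictly increases along every unbounded feasible direction, so there is no improving ray and the minimum is attained at a vertex.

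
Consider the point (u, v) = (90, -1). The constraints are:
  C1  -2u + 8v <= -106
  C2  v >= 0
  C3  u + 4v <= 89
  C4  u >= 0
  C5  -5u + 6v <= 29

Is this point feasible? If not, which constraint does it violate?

Constraint C2: v = -1, which is not ≥ 0. All other constraints are satisfied.

not feasible — violates C2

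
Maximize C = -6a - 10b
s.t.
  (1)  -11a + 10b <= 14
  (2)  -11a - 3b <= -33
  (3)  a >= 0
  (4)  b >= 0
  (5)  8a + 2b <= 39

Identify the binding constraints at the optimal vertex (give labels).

(2) and (4)

Vertices and C = -6a - 10b:
  (288/143, 47/13) → C = -6898/143
  (181/51, 541/102) → C = -223/3
  (3, 0) → C = -18
  (39/8, 0) → C = -117/4

The maximum is at (3, 0). Substituting into each constraint, equality holds for (2) and (4); the remaining constraints have slack.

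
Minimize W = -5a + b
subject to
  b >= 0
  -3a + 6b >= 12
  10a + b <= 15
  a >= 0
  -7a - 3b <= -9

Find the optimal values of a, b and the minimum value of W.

Extreme points and W = -5a + b:
  (26/21, 55/21) → W = -25/7
  (6/17, 37/17) → W = 7/17
  (0, 15) → W = 15
  (0, 3) → W = 3

a = 26/21, b = 55/21, minimum W = -25/7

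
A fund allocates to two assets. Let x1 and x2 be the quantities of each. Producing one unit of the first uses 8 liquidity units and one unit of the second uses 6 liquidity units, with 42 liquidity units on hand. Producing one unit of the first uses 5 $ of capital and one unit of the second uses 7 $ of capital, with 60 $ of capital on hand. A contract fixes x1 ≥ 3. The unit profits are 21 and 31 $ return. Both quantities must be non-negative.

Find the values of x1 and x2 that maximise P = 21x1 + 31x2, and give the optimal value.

x1 = 3, x2 = 3, maximum P = 156

Corner points and P = 21x1 + 31x2:
  (21/4, 0) → P = 441/4
  (3, 0) → P = 63
  (3, 3) → P = 156

The optimum lies where 8x1 + 6x2 = 42 and x1 = 3.
Solving simultaneously gives x1 = 3, x2 = 3.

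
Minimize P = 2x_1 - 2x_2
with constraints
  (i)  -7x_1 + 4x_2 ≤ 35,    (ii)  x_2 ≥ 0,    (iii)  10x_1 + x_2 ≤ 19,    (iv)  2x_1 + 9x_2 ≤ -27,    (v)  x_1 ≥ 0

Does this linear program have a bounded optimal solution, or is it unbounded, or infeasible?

infeasible

The boundaries -7x_1 + 4x_2 = 35 and 10x_1 + x_2 = 19 meet at (41/47, 483/47), but that point violates 2x_1 + 9x_2 ≤ -27. Every candidate vertex is excluded by some other constraint, so the feasible region is empty.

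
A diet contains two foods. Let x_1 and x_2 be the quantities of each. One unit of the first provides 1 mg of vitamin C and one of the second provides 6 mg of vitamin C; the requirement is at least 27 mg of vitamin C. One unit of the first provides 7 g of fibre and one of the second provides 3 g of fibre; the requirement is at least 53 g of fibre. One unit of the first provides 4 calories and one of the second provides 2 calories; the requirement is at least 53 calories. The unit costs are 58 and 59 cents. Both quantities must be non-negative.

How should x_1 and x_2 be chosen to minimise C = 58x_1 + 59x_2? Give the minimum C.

x_1 = 12, x_2 = 5/2, minimum C = 1687/2

Vertices and C = 58x_1 + 59x_2:
  (0, 53/2) → C = 3127/2
  (27, 0) → C = 1566
  (12, 5/2) → C = 1687/2
The feasible region is unbounded (it extends along (0, 1), (1, 0)), but C strictly increases along every unbounded feasible direction, so there is no improving ray and the minimum is attained at a vertex.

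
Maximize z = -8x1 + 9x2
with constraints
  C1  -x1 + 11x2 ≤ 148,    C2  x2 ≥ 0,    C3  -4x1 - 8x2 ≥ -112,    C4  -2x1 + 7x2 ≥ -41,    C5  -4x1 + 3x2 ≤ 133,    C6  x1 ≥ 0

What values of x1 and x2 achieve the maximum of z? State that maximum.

Extreme points and z = -8x1 + 9x2:
  (12/13, 176/13) → z = 1488/13
  (0, 148/11) → z = 1332/11
  (41/2, 0) → z = -164
  (0, 0) → z = 0
  (278/11, 15/11) → z = -2089/11

x1 = 0, x2 = 148/11, maximum z = 1332/11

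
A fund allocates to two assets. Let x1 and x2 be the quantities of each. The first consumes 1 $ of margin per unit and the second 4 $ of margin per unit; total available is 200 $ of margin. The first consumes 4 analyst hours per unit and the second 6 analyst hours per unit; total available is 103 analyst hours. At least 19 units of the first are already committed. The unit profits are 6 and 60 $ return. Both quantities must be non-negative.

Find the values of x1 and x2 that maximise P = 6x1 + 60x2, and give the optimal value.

x1 = 19, x2 = 9/2, maximum P = 384

At the optimal vertex, 4x1 + 6x2 = 103 and x1 = 19.
Solving simultaneously gives x1 = 19, x2 = 9/2.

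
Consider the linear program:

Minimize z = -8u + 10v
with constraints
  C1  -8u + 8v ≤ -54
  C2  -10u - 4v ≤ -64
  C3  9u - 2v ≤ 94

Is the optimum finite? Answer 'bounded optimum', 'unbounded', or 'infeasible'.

bounded optimum

Vertices and z = -8u + 10v:
  (13/2, -1/4) → z = -109/2
  (23/2, 19/4) → z = -89/2
  (9, -13/2) → z = -137
The feasible region has finitely many vertices and no improving ray; the minimum is -137 at (9, -13/2).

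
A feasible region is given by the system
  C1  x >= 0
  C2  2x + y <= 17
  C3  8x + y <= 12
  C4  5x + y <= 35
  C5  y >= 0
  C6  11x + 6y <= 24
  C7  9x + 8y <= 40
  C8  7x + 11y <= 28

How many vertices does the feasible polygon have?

Pairwise boundary intersections that survive every other constraint:
  (0, 0)
  (0, 28/11)
  (3/2, 0)
  (48/37, 60/37)
  (96/79, 140/79)

5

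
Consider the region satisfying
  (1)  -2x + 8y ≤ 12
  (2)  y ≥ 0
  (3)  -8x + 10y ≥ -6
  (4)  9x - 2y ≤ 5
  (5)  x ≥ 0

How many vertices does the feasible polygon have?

4

Of the 10 pairwise boundary intersections, those satisfying every inequality are:
  (16/17, 59/34)
  (0, 3/2)
  (5/9, 0)
  (0, 0)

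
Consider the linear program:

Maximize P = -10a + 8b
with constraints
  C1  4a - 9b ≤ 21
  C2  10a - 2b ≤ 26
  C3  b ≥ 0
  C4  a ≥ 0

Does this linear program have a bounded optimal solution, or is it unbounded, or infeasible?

unbounded

From the feasible point (13/5, 0), moving in the direction (0, 1) keeps every constraint satisfied while P increases without bound.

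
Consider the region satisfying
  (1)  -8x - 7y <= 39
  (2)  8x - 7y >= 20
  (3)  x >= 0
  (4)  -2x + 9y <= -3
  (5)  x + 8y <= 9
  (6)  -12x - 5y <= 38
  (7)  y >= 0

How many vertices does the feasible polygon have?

The feasible vertices (each the meet of two boundaries and inside every other half-plane) are:
  (159/58, 8/29)
  (5/2, 0)
  (21/5, 3/5)
  (9, 0)

4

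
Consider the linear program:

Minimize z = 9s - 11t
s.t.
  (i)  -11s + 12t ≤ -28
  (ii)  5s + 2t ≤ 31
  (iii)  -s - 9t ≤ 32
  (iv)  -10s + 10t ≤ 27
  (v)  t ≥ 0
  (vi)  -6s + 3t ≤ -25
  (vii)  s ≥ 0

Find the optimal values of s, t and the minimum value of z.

Extreme points and z = 9s - 11t:
  (31/5, 0) → z = 279/5
  (143/27, 61/27) → z = 616/27
  (25/6, 0) → z = 75/2

At the optimal vertex, 5s + 2t = 31 and -6s + 3t = -25.
Solving simultaneously gives s = 143/27, t = 61/27.

s = 143/27, t = 61/27, minimum z = 616/27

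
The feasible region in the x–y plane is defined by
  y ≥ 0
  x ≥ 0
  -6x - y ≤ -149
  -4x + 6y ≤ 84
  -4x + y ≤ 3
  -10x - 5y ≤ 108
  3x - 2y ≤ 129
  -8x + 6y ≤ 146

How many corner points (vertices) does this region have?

4

Intersecting each pair of boundary lines and keeping only the points that satisfy every inequality leaves:
  (149/6, 0)
  (43, 0)
  (81/4, 55/2)
  (471/5, 384/5)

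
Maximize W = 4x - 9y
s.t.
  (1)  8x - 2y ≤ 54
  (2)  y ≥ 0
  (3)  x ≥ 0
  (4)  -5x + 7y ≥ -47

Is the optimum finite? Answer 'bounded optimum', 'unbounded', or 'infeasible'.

bounded optimum

Vertices and W = 4x - 9y:
  (27/4, 0) → W = 27
  (0, 0) → W = 0
The feasible region has finitely many vertices and no improving ray; the maximum is 27 at (27/4, 0).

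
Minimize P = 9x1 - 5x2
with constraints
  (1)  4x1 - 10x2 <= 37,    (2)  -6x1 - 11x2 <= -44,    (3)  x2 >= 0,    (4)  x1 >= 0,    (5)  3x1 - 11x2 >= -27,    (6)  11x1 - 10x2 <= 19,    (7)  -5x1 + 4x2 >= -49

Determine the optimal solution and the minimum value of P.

x1 = 17/9, x2 = 98/33, minimum P = 71/33

Feasible corners and P = 9x1 - 5x2:
  (17/9, 98/33) → P = 71/33
  (649/181, 370/181) → P = 3991/181
  (479/91, 354/91) → P = 363/13

The optimum lies where -6x1 - 11x2 = -44 and 3x1 - 11x2 = -27.
Solving simultaneously gives x1 = 17/9, x2 = 98/33.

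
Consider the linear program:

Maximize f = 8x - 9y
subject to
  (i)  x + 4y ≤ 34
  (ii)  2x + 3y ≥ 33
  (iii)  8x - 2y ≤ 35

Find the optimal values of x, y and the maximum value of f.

x = 171/28, y = 97/14, maximum f = -27/2

Vertices and f = 8x - 9y:
  (6, 7) → f = -15
  (104/17, 237/34) → f = -469/34
  (171/28, 97/14) → f = -27/2

The optimum lies where 2x + 3y = 33 and 8x - 2y = 35.
Solving simultaneously gives x = 171/28, y = 97/14.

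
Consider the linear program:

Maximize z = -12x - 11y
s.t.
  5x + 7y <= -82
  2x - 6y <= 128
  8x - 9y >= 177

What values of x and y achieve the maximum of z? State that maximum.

x = -3, y = -67/3, maximum z = 845/3

Feasible corners and z = -12x - 11y:
  (101/11, -201/11) → z = 999/11
  (501/101, -1541/101) → z = 10939/101
  (-3, -67/3) → z = 845/3

The optimum lies where 2x - 6y = 128 and 8x - 9y = 177.
Solving simultaneously gives x = -3, y = -67/3.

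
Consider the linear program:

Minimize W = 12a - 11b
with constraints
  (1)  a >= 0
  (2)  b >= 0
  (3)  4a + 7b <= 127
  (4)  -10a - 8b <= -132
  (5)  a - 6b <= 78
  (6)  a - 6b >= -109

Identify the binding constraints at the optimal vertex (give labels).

(1) and (3)

Vertices and W = 12a - 11b:
  (0, 127/7) → W = -1397/7
  (0, 33/2) → W = -363/2
  (127/4, 0) → W = 381
  (66/5, 0) → W = 792/5

The minimum is at (0, 127/7). Substituting into each constraint, equality holds for (1) and (3); the remaining constraints have slack.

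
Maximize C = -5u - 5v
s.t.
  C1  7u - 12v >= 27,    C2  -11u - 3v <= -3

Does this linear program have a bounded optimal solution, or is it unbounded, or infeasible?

From the feasible point (13/17, -92/51), moving in the direction (3, -11) keeps every constraint satisfied while C increases without bound.

unbounded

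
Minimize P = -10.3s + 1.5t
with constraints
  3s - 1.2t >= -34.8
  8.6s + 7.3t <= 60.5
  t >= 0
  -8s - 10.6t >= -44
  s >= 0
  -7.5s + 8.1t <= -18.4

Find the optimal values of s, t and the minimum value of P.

Extreme points and P = -10.3s + 1.5t:
  (11/2, 0) → P = -1133/20
  (184/75, 0) → P = -9476/375
  (27572/7215, 1828/1443) → P = -1351408/36075

s = 5.5, t = 0, minimum P = -56.65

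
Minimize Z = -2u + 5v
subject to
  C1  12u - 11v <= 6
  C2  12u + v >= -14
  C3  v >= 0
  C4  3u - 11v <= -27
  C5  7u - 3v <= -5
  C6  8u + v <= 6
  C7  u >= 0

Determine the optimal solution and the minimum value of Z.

u = 13/34, v = 87/34, minimum Z = 409/34

The optimum lies where 3u - 11v = -27 and 7u - 3v = -5.
Solving simultaneously gives u = 13/34, v = 87/34.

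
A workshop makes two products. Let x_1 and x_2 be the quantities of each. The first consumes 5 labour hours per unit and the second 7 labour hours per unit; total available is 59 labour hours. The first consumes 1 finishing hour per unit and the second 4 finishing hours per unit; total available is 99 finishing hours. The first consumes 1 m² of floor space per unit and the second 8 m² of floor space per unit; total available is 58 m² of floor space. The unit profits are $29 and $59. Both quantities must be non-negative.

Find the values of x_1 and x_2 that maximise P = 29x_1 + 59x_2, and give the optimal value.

Corner points and P = 29x_1 + 59x_2:
  (0, 0) → P = 0
  (0, 29/4) → P = 1711/4
  (59/5, 0) → P = 1711/5
  (2, 7) → P = 471

The binding constraints are 5x_1 + 7x_2 = 59 and x_1 + 8x_2 = 58.
Solving simultaneously gives x_1 = 2, x_2 = 7.

x_1 = 2, x_2 = 7, maximum P = 471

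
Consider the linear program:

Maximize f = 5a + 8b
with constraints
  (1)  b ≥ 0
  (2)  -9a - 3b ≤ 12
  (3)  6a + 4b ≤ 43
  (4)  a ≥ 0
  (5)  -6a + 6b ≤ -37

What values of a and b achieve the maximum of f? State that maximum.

The binding constraints are 6a + 4b = 43 and -6a + 6b = -37.
Solving simultaneously gives a = 203/30, b = 3/5.

a = 203/30, b = 3/5, maximum f = 1159/30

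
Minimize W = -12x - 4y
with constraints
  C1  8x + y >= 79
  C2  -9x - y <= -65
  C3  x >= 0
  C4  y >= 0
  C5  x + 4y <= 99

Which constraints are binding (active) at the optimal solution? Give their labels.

C4 and C5

Vertices and W = -12x - 4y:
  (79/8, 0) → W = -237/2
  (7, 23) → W = -176
  (99, 0) → W = -1188

The minimum is at (99, 0). Substituting into each constraint, equality holds for C4 and C5; the remaining constraints have slack.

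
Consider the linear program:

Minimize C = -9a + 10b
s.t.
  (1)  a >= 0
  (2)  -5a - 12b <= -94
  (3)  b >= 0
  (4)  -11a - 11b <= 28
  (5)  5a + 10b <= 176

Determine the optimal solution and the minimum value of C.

a = 176/5, b = 0, minimum C = -1584/5

Corner points and C = -9a + 10b:
  (0, 47/6) → C = 235/3
  (0, 88/5) → C = 176
  (94/5, 0) → C = -846/5
  (176/5, 0) → C = -1584/5

At the optimal vertex, b = 0 and 5a + 10b = 176.
Solving simultaneously gives a = 176/5, b = 0.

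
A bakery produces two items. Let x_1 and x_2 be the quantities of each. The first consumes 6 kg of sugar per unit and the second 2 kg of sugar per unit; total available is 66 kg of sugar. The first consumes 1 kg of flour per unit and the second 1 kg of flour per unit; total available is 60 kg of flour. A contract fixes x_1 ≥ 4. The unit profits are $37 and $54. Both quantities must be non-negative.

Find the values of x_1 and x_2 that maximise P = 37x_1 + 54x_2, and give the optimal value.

x_1 = 4, x_2 = 21, maximum P = 1282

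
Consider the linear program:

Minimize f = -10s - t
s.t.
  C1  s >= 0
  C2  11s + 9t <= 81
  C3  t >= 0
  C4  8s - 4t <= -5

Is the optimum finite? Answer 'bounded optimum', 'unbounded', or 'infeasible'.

Corner points and f = -10s - t:
  (0, 9) → f = -9
  (0, 5/4) → f = -5/4
  (279/116, 703/116) → f = -3493/116
The feasible region has finitely many vertices and no improving ray; the minimum is -3493/116 at (279/116, 703/116).

bounded optimum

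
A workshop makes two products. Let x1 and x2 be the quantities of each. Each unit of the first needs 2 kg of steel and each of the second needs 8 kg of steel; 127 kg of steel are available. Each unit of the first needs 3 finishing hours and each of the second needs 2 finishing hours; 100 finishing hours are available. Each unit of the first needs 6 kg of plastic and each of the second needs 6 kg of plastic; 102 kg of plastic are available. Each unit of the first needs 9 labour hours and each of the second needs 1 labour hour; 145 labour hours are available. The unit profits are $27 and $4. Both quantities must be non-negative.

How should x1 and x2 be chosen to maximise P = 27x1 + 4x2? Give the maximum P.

Vertices and P = 27x1 + 4x2:
  (0, 0) → P = 0
  (0, 127/8) → P = 127/2
  (145/9, 0) → P = 435
  (3/2, 31/2) → P = 205/2
  (16, 1) → P = 436

At the optimal vertex, 6x1 + 6x2 = 102 and 9x1 + x2 = 145.
Solving simultaneously gives x1 = 16, x2 = 1.

x1 = 16, x2 = 1, maximum P = 436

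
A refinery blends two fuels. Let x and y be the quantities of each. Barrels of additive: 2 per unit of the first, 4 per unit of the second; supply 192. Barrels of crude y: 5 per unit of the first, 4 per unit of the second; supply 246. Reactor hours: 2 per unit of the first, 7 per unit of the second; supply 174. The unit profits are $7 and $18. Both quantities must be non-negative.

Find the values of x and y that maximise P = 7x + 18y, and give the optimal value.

x = 38, y = 14, maximum P = 518

The binding constraints are 5x + 4y = 246 and 2x + 7y = 174.
Solving simultaneously gives x = 38, y = 14.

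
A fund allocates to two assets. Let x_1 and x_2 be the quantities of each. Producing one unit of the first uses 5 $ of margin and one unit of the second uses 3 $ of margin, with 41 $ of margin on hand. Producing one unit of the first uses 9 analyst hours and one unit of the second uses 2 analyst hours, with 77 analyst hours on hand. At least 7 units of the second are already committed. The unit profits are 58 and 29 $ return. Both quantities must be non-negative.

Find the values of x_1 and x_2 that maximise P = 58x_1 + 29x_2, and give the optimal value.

x_1 = 4, x_2 = 7, maximum P = 435

Extreme points and P = 58x_1 + 29x_2:
  (0, 41/3) → P = 1189/3
  (0, 7) → P = 203
  (4, 7) → P = 435

The optimum lies where 5x_1 + 3x_2 = 41 and x_2 = 7.
Solving simultaneously gives x_1 = 4, x_2 = 7.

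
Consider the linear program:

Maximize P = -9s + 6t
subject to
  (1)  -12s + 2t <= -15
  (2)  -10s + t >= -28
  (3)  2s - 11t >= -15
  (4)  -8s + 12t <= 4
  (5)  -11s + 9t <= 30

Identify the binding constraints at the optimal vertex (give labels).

(1) and (4)

Vertices and P = -9s + 6t:
  (47/32, 21/16) → P = -171/32
  (323/108, 103/54) → P = -557/36
  (17/8, 7/4) → P = -69/8
The feasible region is unbounded (it extends along (-1, -6), (-1, -10)), but P strictly decreases along every unbounded feasible direction, so there is no improving ray and the maximum is attained at a vertex.

The maximum is at (47/32, 21/16). Substituting into each constraint, equality holds for (1) and (4); the remaining constraints have slack.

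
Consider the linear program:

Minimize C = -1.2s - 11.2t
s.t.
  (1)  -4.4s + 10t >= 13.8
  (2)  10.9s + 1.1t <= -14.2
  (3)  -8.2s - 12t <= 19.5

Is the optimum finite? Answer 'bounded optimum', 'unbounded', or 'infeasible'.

unbounded

From the feasible point (-7859/5692, 4397/5692), moving in the direction (-12, 8.2) keeps every constraint satisfied while C decreases without bound.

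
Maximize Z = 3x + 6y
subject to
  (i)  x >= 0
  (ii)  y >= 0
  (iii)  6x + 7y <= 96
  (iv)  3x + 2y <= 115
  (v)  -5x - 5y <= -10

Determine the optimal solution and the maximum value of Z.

x = 0, y = 96/7, maximum Z = 576/7

Corner points and Z = 3x + 6y:
  (0, 96/7) → Z = 576/7
  (0, 2) → Z = 12
  (16, 0) → Z = 48
  (2, 0) → Z = 6

The binding constraints are x = 0 and 6x + 7y = 96.
Solving simultaneously gives x = 0, y = 96/7.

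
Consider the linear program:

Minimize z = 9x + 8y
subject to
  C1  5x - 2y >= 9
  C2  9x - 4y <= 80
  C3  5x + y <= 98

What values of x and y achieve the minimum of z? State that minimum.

Corner points and z = 9x + 8y:
  (-62, -319/2) → z = -1834
  (41/3, 89/3) → z = 1081/3
  (472/29, 482/29) → z = 8104/29

At the optimal vertex, 5x - 2y = 9 and 9x - 4y = 80.
Solving simultaneously gives x = -62, y = -319/2.

x = -62, y = -319/2, minimum z = -1834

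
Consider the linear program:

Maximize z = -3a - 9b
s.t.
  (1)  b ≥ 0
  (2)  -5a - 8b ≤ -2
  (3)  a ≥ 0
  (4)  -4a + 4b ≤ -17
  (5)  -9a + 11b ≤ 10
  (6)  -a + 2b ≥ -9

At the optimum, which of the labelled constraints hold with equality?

(1) and (4)

Corner points and z = -3a - 9b:
  (17/4, 0) → z = -51/4
  (9, 0) → z = -27
  (227/8, 193/8) → z = -1209/4
The feasible region is unbounded (it extends along (2, 1), (11, 9)), but z strictly decreases along every unbounded feasible direction, so there is no improving ray and the maximum is attained at a vertex.

The maximum is at (17/4, 0). Substituting into each constraint, equality holds for (1) and (4); the remaining constraints have slack.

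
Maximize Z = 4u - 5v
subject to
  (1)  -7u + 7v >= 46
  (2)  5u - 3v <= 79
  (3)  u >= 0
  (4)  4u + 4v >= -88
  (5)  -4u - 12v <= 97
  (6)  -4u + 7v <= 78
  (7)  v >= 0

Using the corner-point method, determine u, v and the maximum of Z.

u = 0, v = 46/7, maximum Z = -230/7

Extreme points and Z = 4u - 5v:
  (0, 46/7) → Z = -230/7
  (32/3, 362/21) → Z = -914/21
  (0, 78/7) → Z = -390/7

The binding constraints are -7u + 7v = 46 and u = 0.
Solving simultaneously gives u = 0, v = 46/7.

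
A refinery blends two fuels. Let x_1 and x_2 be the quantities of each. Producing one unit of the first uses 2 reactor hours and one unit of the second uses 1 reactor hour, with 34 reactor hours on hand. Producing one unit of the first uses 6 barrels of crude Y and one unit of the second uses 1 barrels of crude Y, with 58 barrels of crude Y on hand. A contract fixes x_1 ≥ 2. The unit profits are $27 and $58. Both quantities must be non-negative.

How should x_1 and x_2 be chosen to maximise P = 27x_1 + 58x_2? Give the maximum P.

x_1 = 2, x_2 = 30, maximum P = 1794

Extreme points and P = 27x_1 + 58x_2:
  (29/3, 0) → P = 261
  (2, 0) → P = 54
  (6, 22) → P = 1438
  (2, 30) → P = 1794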